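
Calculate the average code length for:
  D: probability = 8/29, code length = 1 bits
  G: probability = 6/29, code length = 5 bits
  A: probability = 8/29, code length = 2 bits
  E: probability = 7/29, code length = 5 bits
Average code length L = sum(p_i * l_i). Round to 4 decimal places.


Weighted contributions p_i * l_i:
  D: (8/29) * 1 = 8/29
  G: (6/29) * 5 = 30/29
  A: (8/29) * 2 = 16/29
  E: (7/29) * 5 = 35/29
Sum = (8 + 30 + 16 + 35)/29 = 89/29

L = 89/29 = 3.0690 bits/symbol


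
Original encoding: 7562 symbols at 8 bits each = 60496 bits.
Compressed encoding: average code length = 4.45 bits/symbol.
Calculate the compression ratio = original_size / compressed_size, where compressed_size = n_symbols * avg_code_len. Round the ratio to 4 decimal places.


original_size = n_symbols * orig_bits = 7562 * 8 = 60496 bits
compressed_size = n_symbols * avg_code_len = 7562 * 4.45 = 33650.9 bits
ratio = original_size / compressed_size = 60496 / 33650.9 = 1.7978

Compression ratio = 1.7978


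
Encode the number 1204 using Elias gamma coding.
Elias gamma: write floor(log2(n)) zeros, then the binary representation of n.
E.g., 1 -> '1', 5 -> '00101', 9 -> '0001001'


num_bits = floor(log2(1204)) + 1 = 11
leading_zeros = num_bits - 1 = 10
binary(1204) = 10010110100

Elias gamma(1204) = '0000000000' + '10010110100' = 000000000010010110100 (21 bits)


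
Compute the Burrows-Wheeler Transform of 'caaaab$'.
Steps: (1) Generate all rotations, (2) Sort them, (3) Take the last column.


Rotations (sorted):
  0: $caaaab -> last char: b
  1: aaaab$c -> last char: c
  2: aaab$ca -> last char: a
  3: aab$caa -> last char: a
  4: ab$caaa -> last char: a
  5: b$caaaa -> last char: a
  6: caaaab$ -> last char: $


BWT = bcaaaa$


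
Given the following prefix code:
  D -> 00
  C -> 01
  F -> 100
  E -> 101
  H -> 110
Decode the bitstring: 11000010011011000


Decoding step by step:
Bits 110 -> H
Bits 00 -> D
Bits 01 -> C
Bits 00 -> D
Bits 110 -> H
Bits 110 -> H
Bits 00 -> D


Decoded message: HDCDHHD


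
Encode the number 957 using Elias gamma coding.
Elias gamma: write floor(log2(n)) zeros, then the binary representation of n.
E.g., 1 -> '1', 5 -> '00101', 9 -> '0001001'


num_bits = floor(log2(957)) + 1 = 10
leading_zeros = num_bits - 1 = 9
binary(957) = 1110111101

Elias gamma(957) = '000000000' + '1110111101' = 0000000001110111101 (19 bits)


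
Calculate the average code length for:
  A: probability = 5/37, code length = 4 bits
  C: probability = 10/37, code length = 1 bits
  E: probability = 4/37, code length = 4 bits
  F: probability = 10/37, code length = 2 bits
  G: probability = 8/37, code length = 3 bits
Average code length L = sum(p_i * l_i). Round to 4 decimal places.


Weighted contributions p_i * l_i:
  A: (5/37) * 4 = 20/37
  C: (10/37) * 1 = 10/37
  E: (4/37) * 4 = 16/37
  F: (10/37) * 2 = 20/37
  G: (8/37) * 3 = 24/37
Sum = (20 + 10 + 16 + 20 + 24)/37 = 90/37

L = 90/37 = 2.4324 bits/symbol


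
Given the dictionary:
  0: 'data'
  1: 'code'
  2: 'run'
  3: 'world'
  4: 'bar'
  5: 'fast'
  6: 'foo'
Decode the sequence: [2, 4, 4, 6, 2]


Look up each index in the dictionary:
  2 -> 'run'
  4 -> 'bar'
  4 -> 'bar'
  6 -> 'foo'
  2 -> 'run'

Decoded: "run bar bar foo run"


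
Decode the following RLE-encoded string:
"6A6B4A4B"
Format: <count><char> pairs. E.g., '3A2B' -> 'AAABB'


Expanding each <count><char> pair:
  6A -> 'AAAAAA'
  6B -> 'BBBBBB'
  4A -> 'AAAA'
  4B -> 'BBBB'

Decoded = AAAAAABBBBBBAAAABBBB


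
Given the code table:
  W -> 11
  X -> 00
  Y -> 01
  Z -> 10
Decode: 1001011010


Decoding:
10 -> Z
01 -> Y
01 -> Y
10 -> Z
10 -> Z


Result: ZYYZZ


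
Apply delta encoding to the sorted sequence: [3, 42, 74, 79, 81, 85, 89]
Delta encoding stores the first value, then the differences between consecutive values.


First value: 3
Deltas:
  42 - 3 = 39
  74 - 42 = 32
  79 - 74 = 5
  81 - 79 = 2
  85 - 81 = 4
  89 - 85 = 4


Delta encoded: [3, 39, 32, 5, 2, 4, 4]


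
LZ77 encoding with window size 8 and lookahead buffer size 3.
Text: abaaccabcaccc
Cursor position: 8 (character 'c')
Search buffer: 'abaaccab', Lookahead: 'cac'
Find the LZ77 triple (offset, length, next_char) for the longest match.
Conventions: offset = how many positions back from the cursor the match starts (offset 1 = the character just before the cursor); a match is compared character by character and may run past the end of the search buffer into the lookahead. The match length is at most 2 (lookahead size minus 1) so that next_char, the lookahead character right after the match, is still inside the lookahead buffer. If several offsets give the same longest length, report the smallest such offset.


Try each offset into the search buffer:
  offset=1 (pos 7, char 'b'): match length 0
  offset=2 (pos 6, char 'a'): match length 0
  offset=3 (pos 5, char 'c'): match length 2
  offset=4 (pos 4, char 'c'): match length 1
  offset=5 (pos 3, char 'a'): match length 0
  offset=6 (pos 2, char 'a'): match length 0
  offset=7 (pos 1, char 'b'): match length 0
  offset=8 (pos 0, char 'a'): match length 0
Longest match has length 2 at offset 3.
next_char = character at position 8 + 2 = 10 -> 'c'

Best match: offset=3, length=2 (matching 'ca' starting at position 5)
LZ77 triple: (3, 2, 'c')


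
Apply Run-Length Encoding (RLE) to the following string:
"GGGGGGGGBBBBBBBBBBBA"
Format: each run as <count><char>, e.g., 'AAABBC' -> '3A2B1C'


Scanning runs left to right:
  i=0: run of 'G' x 8 -> '8G'
  i=8: run of 'B' x 11 -> '11B'
  i=19: run of 'A' x 1 -> '1A'

RLE = 8G11B1A


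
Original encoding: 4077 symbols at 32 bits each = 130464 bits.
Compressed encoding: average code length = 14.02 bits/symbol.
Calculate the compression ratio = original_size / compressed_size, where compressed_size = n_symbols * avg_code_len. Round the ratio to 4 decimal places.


original_size = n_symbols * orig_bits = 4077 * 32 = 130464 bits
compressed_size = n_symbols * avg_code_len = 4077 * 14.02 = 57159.54 bits
ratio = original_size / compressed_size = 130464 / 57159.54 = 2.2825

Compression ratio = 2.2825


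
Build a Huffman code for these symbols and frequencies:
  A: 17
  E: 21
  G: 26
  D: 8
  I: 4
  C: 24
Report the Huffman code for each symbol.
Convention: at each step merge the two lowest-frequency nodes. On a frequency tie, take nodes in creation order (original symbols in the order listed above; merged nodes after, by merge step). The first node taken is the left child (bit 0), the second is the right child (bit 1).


Huffman tree construction:
Step 1: Merge I(4) + D(8) = 12
Step 2: Merge (I+D)(12) + A(17) = 29
Step 3: Merge E(21) + C(24) = 45
Step 4: Merge G(26) + ((I+D)+A)(29) = 55
Step 5: Merge (E+C)(45) + (G+((I+D)+A))(55) = 100
Read each symbol's code off the tree from the root (left child = 0, right child = 1).

Codes:
  A: 111 (length 3)
  E: 00 (length 2)
  G: 10 (length 2)
  D: 1101 (length 4)
  I: 1100 (length 4)
  C: 01 (length 2)
Average code length: 241/100 = 2.4100 bits/symbol


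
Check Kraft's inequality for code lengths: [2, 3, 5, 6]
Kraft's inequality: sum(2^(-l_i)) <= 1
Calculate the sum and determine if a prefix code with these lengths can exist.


Sum = 2^(-2) + 2^(-3) + 2^(-5) + 2^(-6)
    = 0.25 + 0.125 + 0.03125 + 0.015625
    = 27/64 = 0.421875
Since 0.421875 <= 1, Kraft's inequality IS satisfied.
A prefix code with these lengths CAN exist.

Kraft sum = 0.421875. Satisfied.


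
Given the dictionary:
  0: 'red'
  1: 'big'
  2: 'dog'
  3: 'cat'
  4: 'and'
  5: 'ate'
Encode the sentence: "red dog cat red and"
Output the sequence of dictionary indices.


Look up each word in the dictionary:
  'red' -> 0
  'dog' -> 2
  'cat' -> 3
  'red' -> 0
  'and' -> 4

Encoded: [0, 2, 3, 0, 4]


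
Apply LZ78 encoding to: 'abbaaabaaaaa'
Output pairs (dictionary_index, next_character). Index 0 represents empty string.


LZ78 encoding steps:
Dictionary: {0: ''}
Step 1: w='' (idx 0), next='a' -> output (0, 'a'), add 'a' as idx 1
Step 2: w='' (idx 0), next='b' -> output (0, 'b'), add 'b' as idx 2
Step 3: w='b' (idx 2), next='a' -> output (2, 'a'), add 'ba' as idx 3
Step 4: w='a' (idx 1), next='a' -> output (1, 'a'), add 'aa' as idx 4
Step 5: w='ba' (idx 3), next='a' -> output (3, 'a'), add 'baa' as idx 5
Step 6: w='aa' (idx 4), next='a' -> output (4, 'a'), add 'aaa' as idx 6


Encoded: [(0, 'a'), (0, 'b'), (2, 'a'), (1, 'a'), (3, 'a'), (4, 'a')]


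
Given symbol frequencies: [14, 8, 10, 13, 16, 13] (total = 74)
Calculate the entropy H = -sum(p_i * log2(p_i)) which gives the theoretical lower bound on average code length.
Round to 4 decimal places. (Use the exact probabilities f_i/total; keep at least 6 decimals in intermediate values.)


Per-symbol terms -p_i * log2(p_i) with p_i = f_i/74:
  p = 14/74 = 0.189189: log2(p) = -2.402098, -p*log2(p) = 0.454451
  p = 8/74 = 0.108108: log2(p) = -3.209453, -p*log2(p) = 0.346968
  p = 10/74 = 0.135135: log2(p) = -2.887525, -p*log2(p) = 0.390206
  p = 13/74 = 0.175676: log2(p) = -2.509014, -p*log2(p) = 0.440773
  p = 16/74 = 0.216216: log2(p) = -2.209453, -p*log2(p) = 0.477720
  p = 13/74 = 0.175676: log2(p) = -2.509014, -p*log2(p) = 0.440773
H = 0.454451 + 0.346968 + 0.390206 + 0.440773 + 0.477720 + 0.440773 = 2.550891

H = 2.5509 bits/symbol


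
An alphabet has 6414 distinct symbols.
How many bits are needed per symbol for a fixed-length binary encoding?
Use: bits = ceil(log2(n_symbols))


log2(6414) = 12.647
Bracket: 2^12 = 4096 < 6414 <= 2^13 = 8192
So ceil(log2(6414)) = 13

bits = ceil(log2(6414)) = ceil(12.647) = 13 bits


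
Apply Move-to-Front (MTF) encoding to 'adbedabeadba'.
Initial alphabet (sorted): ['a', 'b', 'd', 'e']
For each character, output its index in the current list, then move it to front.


MTF encoding:
'a': index 0 in ['a', 'b', 'd', 'e'] -> ['a', 'b', 'd', 'e']
'd': index 2 in ['a', 'b', 'd', 'e'] -> ['d', 'a', 'b', 'e']
'b': index 2 in ['d', 'a', 'b', 'e'] -> ['b', 'd', 'a', 'e']
'e': index 3 in ['b', 'd', 'a', 'e'] -> ['e', 'b', 'd', 'a']
'd': index 2 in ['e', 'b', 'd', 'a'] -> ['d', 'e', 'b', 'a']
'a': index 3 in ['d', 'e', 'b', 'a'] -> ['a', 'd', 'e', 'b']
'b': index 3 in ['a', 'd', 'e', 'b'] -> ['b', 'a', 'd', 'e']
'e': index 3 in ['b', 'a', 'd', 'e'] -> ['e', 'b', 'a', 'd']
'a': index 2 in ['e', 'b', 'a', 'd'] -> ['a', 'e', 'b', 'd']
'd': index 3 in ['a', 'e', 'b', 'd'] -> ['d', 'a', 'e', 'b']
'b': index 3 in ['d', 'a', 'e', 'b'] -> ['b', 'd', 'a', 'e']
'a': index 2 in ['b', 'd', 'a', 'e'] -> ['a', 'b', 'd', 'e']


Output: [0, 2, 2, 3, 2, 3, 3, 3, 2, 3, 3, 2]


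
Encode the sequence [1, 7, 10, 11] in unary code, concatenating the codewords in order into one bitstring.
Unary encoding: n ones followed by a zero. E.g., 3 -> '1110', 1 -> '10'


Encode each number as n ones followed by a terminating 0:
  1 -> 10 (2 bits)
  7 -> 11111110 (8 bits)
  10 -> 11111111110 (11 bits)
  11 -> 111111111110 (12 bits)
Total length = 2 + 8 + 11 + 12 = 33 bits.

Unary([1, 7, 10, 11]) = 101111111011111111110111111111110 (33 bits)


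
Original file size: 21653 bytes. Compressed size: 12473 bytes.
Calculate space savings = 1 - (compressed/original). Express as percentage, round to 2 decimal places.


ratio = compressed/original = 12473/21653 = 0.57604
savings = 1 - ratio = 1 - 0.57604 = 0.42396
as a percentage: 0.42396 * 100 = 42.4%

Space savings = 1 - 12473/21653 = 42.4%


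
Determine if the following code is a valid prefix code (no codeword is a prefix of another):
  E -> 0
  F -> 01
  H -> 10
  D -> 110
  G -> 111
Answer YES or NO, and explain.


Checking each pair (does one codeword prefix another?):
  E='0' vs F='01': prefix -- VIOLATION

NO -- this is NOT a valid prefix code. E (0) is a prefix of F (01).


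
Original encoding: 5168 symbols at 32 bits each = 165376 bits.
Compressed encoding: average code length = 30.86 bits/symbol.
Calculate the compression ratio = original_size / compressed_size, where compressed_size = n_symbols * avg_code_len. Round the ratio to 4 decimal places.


original_size = n_symbols * orig_bits = 5168 * 32 = 165376 bits
compressed_size = n_symbols * avg_code_len = 5168 * 30.86 = 159484.48 bits
ratio = original_size / compressed_size = 165376 / 159484.48 = 1.0369

Compression ratio = 1.0369


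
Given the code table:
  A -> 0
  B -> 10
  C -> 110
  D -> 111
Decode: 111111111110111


Decoding:
111 -> D
111 -> D
111 -> D
110 -> C
111 -> D


Result: DDDCD


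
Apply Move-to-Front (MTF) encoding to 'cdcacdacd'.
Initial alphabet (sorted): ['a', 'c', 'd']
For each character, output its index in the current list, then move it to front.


MTF encoding:
'c': index 1 in ['a', 'c', 'd'] -> ['c', 'a', 'd']
'd': index 2 in ['c', 'a', 'd'] -> ['d', 'c', 'a']
'c': index 1 in ['d', 'c', 'a'] -> ['c', 'd', 'a']
'a': index 2 in ['c', 'd', 'a'] -> ['a', 'c', 'd']
'c': index 1 in ['a', 'c', 'd'] -> ['c', 'a', 'd']
'd': index 2 in ['c', 'a', 'd'] -> ['d', 'c', 'a']
'a': index 2 in ['d', 'c', 'a'] -> ['a', 'd', 'c']
'c': index 2 in ['a', 'd', 'c'] -> ['c', 'a', 'd']
'd': index 2 in ['c', 'a', 'd'] -> ['d', 'c', 'a']


Output: [1, 2, 1, 2, 1, 2, 2, 2, 2]


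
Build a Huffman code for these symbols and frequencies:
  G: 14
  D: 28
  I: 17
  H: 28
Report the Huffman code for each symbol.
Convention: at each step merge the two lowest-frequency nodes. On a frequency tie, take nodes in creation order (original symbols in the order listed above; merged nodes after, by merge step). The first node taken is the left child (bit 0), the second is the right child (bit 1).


Huffman tree construction:
Step 1: Merge G(14) + I(17) = 31
Step 2: Merge D(28) + H(28) = 56
Step 3: Merge (G+I)(31) + (D+H)(56) = 87
Read each symbol's code off the tree from the root (left child = 0, right child = 1).

Codes:
  G: 00 (length 2)
  D: 10 (length 2)
  I: 01 (length 2)
  H: 11 (length 2)
Average code length: 174/87 = 2.0000 bits/symbol


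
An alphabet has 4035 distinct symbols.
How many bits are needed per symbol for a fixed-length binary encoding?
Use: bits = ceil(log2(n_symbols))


log2(4035) = 11.9784
Bracket: 2^11 = 2048 < 4035 <= 2^12 = 4096
So ceil(log2(4035)) = 12

bits = ceil(log2(4035)) = ceil(11.9784) = 12 bits


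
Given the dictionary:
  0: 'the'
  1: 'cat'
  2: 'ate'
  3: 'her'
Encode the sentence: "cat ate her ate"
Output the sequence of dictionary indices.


Look up each word in the dictionary:
  'cat' -> 1
  'ate' -> 2
  'her' -> 3
  'ate' -> 2

Encoded: [1, 2, 3, 2]


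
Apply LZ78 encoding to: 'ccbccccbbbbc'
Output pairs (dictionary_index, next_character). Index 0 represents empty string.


LZ78 encoding steps:
Dictionary: {0: ''}
Step 1: w='' (idx 0), next='c' -> output (0, 'c'), add 'c' as idx 1
Step 2: w='c' (idx 1), next='b' -> output (1, 'b'), add 'cb' as idx 2
Step 3: w='c' (idx 1), next='c' -> output (1, 'c'), add 'cc' as idx 3
Step 4: w='cc' (idx 3), next='b' -> output (3, 'b'), add 'ccb' as idx 4
Step 5: w='' (idx 0), next='b' -> output (0, 'b'), add 'b' as idx 5
Step 6: w='b' (idx 5), next='b' -> output (5, 'b'), add 'bb' as idx 6
Step 7: w='c' (idx 1), end of input -> output (1, '')


Encoded: [(0, 'c'), (1, 'b'), (1, 'c'), (3, 'b'), (0, 'b'), (5, 'b'), (1, '')]


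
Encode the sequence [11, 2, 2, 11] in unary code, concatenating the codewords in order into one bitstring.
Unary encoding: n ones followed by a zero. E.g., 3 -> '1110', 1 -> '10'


Encode each number as n ones followed by a terminating 0:
  11 -> 111111111110 (12 bits)
  2 -> 110 (3 bits)
  2 -> 110 (3 bits)
  11 -> 111111111110 (12 bits)
Total length = 12 + 3 + 3 + 12 = 30 bits.

Unary([11, 2, 2, 11]) = 111111111110110110111111111110 (30 bits)


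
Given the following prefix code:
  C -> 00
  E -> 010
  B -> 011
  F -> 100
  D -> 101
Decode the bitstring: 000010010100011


Decoding step by step:
Bits 00 -> C
Bits 00 -> C
Bits 100 -> F
Bits 101 -> D
Bits 00 -> C
Bits 011 -> B


Decoded message: CCFDCB


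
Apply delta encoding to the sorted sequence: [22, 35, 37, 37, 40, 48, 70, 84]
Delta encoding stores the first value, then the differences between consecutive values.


First value: 22
Deltas:
  35 - 22 = 13
  37 - 35 = 2
  37 - 37 = 0
  40 - 37 = 3
  48 - 40 = 8
  70 - 48 = 22
  84 - 70 = 14


Delta encoded: [22, 13, 2, 0, 3, 8, 22, 14]


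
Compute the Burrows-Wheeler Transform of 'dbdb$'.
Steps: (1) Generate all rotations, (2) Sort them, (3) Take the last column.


Rotations (sorted):
  0: $dbdb -> last char: b
  1: b$dbd -> last char: d
  2: bdb$d -> last char: d
  3: db$db -> last char: b
  4: dbdb$ -> last char: $


BWT = bddb$


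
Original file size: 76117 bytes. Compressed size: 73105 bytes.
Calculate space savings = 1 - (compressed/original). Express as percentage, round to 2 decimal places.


ratio = compressed/original = 73105/76117 = 0.960429
savings = 1 - ratio = 1 - 0.960429 = 0.039571
as a percentage: 0.039571 * 100 = 3.96%

Space savings = 1 - 73105/76117 = 3.96%


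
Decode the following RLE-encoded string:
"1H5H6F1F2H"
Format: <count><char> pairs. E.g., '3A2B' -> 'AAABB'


Expanding each <count><char> pair:
  1H -> 'H'
  5H -> 'HHHHH'
  6F -> 'FFFFFF'
  1F -> 'F'
  2H -> 'HH'

Decoded = HHHHHHFFFFFFFHH


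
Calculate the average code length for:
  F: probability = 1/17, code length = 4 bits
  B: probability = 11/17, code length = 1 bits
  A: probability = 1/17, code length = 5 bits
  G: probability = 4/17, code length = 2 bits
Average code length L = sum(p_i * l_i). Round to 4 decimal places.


Weighted contributions p_i * l_i:
  F: (1/17) * 4 = 4/17
  B: (11/17) * 1 = 11/17
  A: (1/17) * 5 = 5/17
  G: (4/17) * 2 = 8/17
Sum = (4 + 11 + 5 + 8)/17 = 28/17

L = 28/17 = 1.6471 bits/symbol


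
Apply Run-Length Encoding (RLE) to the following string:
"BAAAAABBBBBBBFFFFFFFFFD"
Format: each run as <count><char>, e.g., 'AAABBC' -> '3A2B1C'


Scanning runs left to right:
  i=0: run of 'B' x 1 -> '1B'
  i=1: run of 'A' x 5 -> '5A'
  i=6: run of 'B' x 7 -> '7B'
  i=13: run of 'F' x 9 -> '9F'
  i=22: run of 'D' x 1 -> '1D'

RLE = 1B5A7B9F1D


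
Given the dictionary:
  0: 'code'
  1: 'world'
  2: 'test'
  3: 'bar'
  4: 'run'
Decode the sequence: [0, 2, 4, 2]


Look up each index in the dictionary:
  0 -> 'code'
  2 -> 'test'
  4 -> 'run'
  2 -> 'test'

Decoded: "code test run test"


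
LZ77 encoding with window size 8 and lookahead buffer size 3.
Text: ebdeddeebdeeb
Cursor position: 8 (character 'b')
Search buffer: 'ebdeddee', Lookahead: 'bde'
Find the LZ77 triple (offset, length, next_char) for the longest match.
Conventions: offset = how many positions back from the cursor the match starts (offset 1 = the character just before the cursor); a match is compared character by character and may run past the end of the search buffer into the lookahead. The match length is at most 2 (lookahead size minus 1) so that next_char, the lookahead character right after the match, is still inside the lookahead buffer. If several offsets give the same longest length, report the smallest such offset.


Try each offset into the search buffer:
  offset=1 (pos 7, char 'e'): match length 0
  offset=2 (pos 6, char 'e'): match length 0
  offset=3 (pos 5, char 'd'): match length 0
  offset=4 (pos 4, char 'd'): match length 0
  offset=5 (pos 3, char 'e'): match length 0
  offset=6 (pos 2, char 'd'): match length 0
  offset=7 (pos 1, char 'b'): match length 2
  offset=8 (pos 0, char 'e'): match length 0
Longest match has length 2 at offset 7.
next_char = character at position 8 + 2 = 10 -> 'e'

Best match: offset=7, length=2 (matching 'bd' starting at position 1)
LZ77 triple: (7, 2, 'e')


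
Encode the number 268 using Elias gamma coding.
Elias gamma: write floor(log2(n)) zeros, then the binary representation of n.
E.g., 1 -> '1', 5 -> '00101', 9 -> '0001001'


num_bits = floor(log2(268)) + 1 = 9
leading_zeros = num_bits - 1 = 8
binary(268) = 100001100

Elias gamma(268) = '00000000' + '100001100' = 00000000100001100 (17 bits)


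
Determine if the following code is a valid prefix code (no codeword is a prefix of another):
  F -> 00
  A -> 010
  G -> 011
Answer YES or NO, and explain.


Checking each pair (does one codeword prefix another?):
  F='00' vs A='010': no prefix
  F='00' vs G='011': no prefix
  A='010' vs F='00': no prefix
  A='010' vs G='011': no prefix
  G='011' vs F='00': no prefix
  G='011' vs A='010': no prefix
No violation found over all pairs.

YES -- this is a valid prefix code. No codeword is a prefix of any other codeword.


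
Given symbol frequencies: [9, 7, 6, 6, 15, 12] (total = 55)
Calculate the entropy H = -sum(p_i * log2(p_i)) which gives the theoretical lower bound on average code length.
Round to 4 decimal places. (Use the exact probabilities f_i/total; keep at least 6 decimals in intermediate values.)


Per-symbol terms -p_i * log2(p_i) with p_i = f_i/55:
  p = 9/55 = 0.163636: log2(p) = -2.611435, -p*log2(p) = 0.427326
  p = 7/55 = 0.127273: log2(p) = -2.974005, -p*log2(p) = 0.378510
  p = 6/55 = 0.109091: log2(p) = -3.196397, -p*log2(p) = 0.348698
  p = 6/55 = 0.109091: log2(p) = -3.196397, -p*log2(p) = 0.348698
  p = 15/55 = 0.272727: log2(p) = -1.874469, -p*log2(p) = 0.511219
  p = 12/55 = 0.218182: log2(p) = -2.196397, -p*log2(p) = 0.479214
H = 0.427326 + 0.378510 + 0.348698 + 0.348698 + 0.511219 + 0.479214 = 2.493665

H = 2.4937 bits/symbol


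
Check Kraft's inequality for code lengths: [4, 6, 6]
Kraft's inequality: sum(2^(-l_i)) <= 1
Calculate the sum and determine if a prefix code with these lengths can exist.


Sum = 2^(-4) + 2^(-6) + 2^(-6)
    = 0.0625 + 0.015625 + 0.015625
    = 6/64 = 0.09375
Since 0.09375 <= 1, Kraft's inequality IS satisfied.
A prefix code with these lengths CAN exist.

Kraft sum = 0.09375. Satisfied.


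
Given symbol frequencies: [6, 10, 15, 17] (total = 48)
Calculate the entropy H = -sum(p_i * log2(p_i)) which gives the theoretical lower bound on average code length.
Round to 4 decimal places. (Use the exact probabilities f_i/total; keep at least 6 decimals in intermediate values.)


Per-symbol terms -p_i * log2(p_i) with p_i = f_i/48:
  p = 6/48 = 0.125000: log2(p) = -3.000000, -p*log2(p) = 0.375000
  p = 10/48 = 0.208333: log2(p) = -2.263034, -p*log2(p) = 0.471466
  p = 15/48 = 0.312500: log2(p) = -1.678072, -p*log2(p) = 0.524397
  p = 17/48 = 0.354167: log2(p) = -1.497500, -p*log2(p) = 0.530364
H = 0.375000 + 0.471466 + 0.524397 + 0.530364 = 1.901227

H = 1.9012 bits/symbol


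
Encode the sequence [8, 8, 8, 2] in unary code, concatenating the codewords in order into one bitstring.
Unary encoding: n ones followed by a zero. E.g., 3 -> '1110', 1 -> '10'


Encode each number as n ones followed by a terminating 0:
  8 -> 111111110 (9 bits)
  8 -> 111111110 (9 bits)
  8 -> 111111110 (9 bits)
  2 -> 110 (3 bits)
Total length = 9 + 9 + 9 + 3 = 30 bits.

Unary([8, 8, 8, 2]) = 111111110111111110111111110110 (30 bits)


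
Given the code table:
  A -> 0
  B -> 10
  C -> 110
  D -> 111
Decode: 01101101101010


Decoding:
0 -> A
110 -> C
110 -> C
110 -> C
10 -> B
10 -> B


Result: ACCCBB


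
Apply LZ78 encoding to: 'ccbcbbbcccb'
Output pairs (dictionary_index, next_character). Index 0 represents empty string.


LZ78 encoding steps:
Dictionary: {0: ''}
Step 1: w='' (idx 0), next='c' -> output (0, 'c'), add 'c' as idx 1
Step 2: w='c' (idx 1), next='b' -> output (1, 'b'), add 'cb' as idx 2
Step 3: w='cb' (idx 2), next='b' -> output (2, 'b'), add 'cbb' as idx 3
Step 4: w='' (idx 0), next='b' -> output (0, 'b'), add 'b' as idx 4
Step 5: w='c' (idx 1), next='c' -> output (1, 'c'), add 'cc' as idx 5
Step 6: w='cb' (idx 2), end of input -> output (2, '')


Encoded: [(0, 'c'), (1, 'b'), (2, 'b'), (0, 'b'), (1, 'c'), (2, '')]


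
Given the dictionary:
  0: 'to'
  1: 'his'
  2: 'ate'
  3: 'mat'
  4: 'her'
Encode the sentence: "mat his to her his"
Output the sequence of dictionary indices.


Look up each word in the dictionary:
  'mat' -> 3
  'his' -> 1
  'to' -> 0
  'her' -> 4
  'his' -> 1

Encoded: [3, 1, 0, 4, 1]


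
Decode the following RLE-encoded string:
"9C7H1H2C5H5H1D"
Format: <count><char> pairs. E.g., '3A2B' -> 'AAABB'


Expanding each <count><char> pair:
  9C -> 'CCCCCCCCC'
  7H -> 'HHHHHHH'
  1H -> 'H'
  2C -> 'CC'
  5H -> 'HHHHH'
  5H -> 'HHHHH'
  1D -> 'D'

Decoded = CCCCCCCCCHHHHHHHHCCHHHHHHHHHHD


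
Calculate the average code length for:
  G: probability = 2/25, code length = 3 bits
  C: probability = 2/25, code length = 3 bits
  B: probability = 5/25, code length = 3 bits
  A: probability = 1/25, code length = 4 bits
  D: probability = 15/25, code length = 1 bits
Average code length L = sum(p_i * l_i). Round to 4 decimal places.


Weighted contributions p_i * l_i:
  G: (2/25) * 3 = 6/25
  C: (2/25) * 3 = 6/25
  B: (5/25) * 3 = 15/25
  A: (1/25) * 4 = 4/25
  D: (15/25) * 1 = 15/25
Sum = (6 + 6 + 15 + 4 + 15)/25 = 46/25

L = 46/25 = 1.8400 bits/symbol


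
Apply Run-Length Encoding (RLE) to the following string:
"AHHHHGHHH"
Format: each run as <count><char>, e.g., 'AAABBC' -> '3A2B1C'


Scanning runs left to right:
  i=0: run of 'A' x 1 -> '1A'
  i=1: run of 'H' x 4 -> '4H'
  i=5: run of 'G' x 1 -> '1G'
  i=6: run of 'H' x 3 -> '3H'

RLE = 1A4H1G3H


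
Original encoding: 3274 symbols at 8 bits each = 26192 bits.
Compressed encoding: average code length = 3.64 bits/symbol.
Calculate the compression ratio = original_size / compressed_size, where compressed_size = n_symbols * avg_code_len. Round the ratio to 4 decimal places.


original_size = n_symbols * orig_bits = 3274 * 8 = 26192 bits
compressed_size = n_symbols * avg_code_len = 3274 * 3.64 = 11917.36 bits
ratio = original_size / compressed_size = 26192 / 11917.36 = 2.1978

Compression ratio = 2.1978


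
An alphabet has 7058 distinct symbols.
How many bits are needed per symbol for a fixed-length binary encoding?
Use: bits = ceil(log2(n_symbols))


log2(7058) = 12.785
Bracket: 2^12 = 4096 < 7058 <= 2^13 = 8192
So ceil(log2(7058)) = 13

bits = ceil(log2(7058)) = ceil(12.785) = 13 bits


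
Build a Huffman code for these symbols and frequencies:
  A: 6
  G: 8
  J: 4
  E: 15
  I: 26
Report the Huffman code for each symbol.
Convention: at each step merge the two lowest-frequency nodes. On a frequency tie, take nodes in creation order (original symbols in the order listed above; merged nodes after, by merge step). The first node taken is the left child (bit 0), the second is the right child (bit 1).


Huffman tree construction:
Step 1: Merge J(4) + A(6) = 10
Step 2: Merge G(8) + (J+A)(10) = 18
Step 3: Merge E(15) + (G+(J+A))(18) = 33
Step 4: Merge I(26) + (E+(G+(J+A)))(33) = 59
Read each symbol's code off the tree from the root (left child = 0, right child = 1).

Codes:
  A: 1111 (length 4)
  G: 110 (length 3)
  J: 1110 (length 4)
  E: 10 (length 2)
  I: 0 (length 1)
Average code length: 120/59 = 2.0339 bits/symbol


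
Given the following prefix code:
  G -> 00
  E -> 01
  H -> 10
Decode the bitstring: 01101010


Decoding step by step:
Bits 01 -> E
Bits 10 -> H
Bits 10 -> H
Bits 10 -> H


Decoded message: EHHH


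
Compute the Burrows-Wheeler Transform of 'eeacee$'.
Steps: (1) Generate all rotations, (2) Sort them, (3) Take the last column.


Rotations (sorted):
  0: $eeacee -> last char: e
  1: acee$ee -> last char: e
  2: cee$eea -> last char: a
  3: e$eeace -> last char: e
  4: eacee$e -> last char: e
  5: ee$eeac -> last char: c
  6: eeacee$ -> last char: $


BWT = eeaeec$


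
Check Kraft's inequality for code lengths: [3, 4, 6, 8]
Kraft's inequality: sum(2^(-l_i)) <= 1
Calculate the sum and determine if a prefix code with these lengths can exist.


Sum = 2^(-3) + 2^(-4) + 2^(-6) + 2^(-8)
    = 0.125 + 0.0625 + 0.015625 + 0.00390625
    = 53/256 = 0.20703125
Since 0.20703125 <= 1, Kraft's inequality IS satisfied.
A prefix code with these lengths CAN exist.

Kraft sum = 0.20703125. Satisfied.


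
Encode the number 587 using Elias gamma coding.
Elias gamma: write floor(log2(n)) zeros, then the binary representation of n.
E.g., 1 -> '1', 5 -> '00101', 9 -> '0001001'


num_bits = floor(log2(587)) + 1 = 10
leading_zeros = num_bits - 1 = 9
binary(587) = 1001001011

Elias gamma(587) = '000000000' + '1001001011' = 0000000001001001011 (19 bits)


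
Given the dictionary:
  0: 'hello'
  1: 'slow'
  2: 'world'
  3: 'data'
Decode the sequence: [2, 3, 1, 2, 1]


Look up each index in the dictionary:
  2 -> 'world'
  3 -> 'data'
  1 -> 'slow'
  2 -> 'world'
  1 -> 'slow'

Decoded: "world data slow world slow"


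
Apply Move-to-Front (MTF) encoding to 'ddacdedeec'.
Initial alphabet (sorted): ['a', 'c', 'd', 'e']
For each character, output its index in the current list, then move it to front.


MTF encoding:
'd': index 2 in ['a', 'c', 'd', 'e'] -> ['d', 'a', 'c', 'e']
'd': index 0 in ['d', 'a', 'c', 'e'] -> ['d', 'a', 'c', 'e']
'a': index 1 in ['d', 'a', 'c', 'e'] -> ['a', 'd', 'c', 'e']
'c': index 2 in ['a', 'd', 'c', 'e'] -> ['c', 'a', 'd', 'e']
'd': index 2 in ['c', 'a', 'd', 'e'] -> ['d', 'c', 'a', 'e']
'e': index 3 in ['d', 'c', 'a', 'e'] -> ['e', 'd', 'c', 'a']
'd': index 1 in ['e', 'd', 'c', 'a'] -> ['d', 'e', 'c', 'a']
'e': index 1 in ['d', 'e', 'c', 'a'] -> ['e', 'd', 'c', 'a']
'e': index 0 in ['e', 'd', 'c', 'a'] -> ['e', 'd', 'c', 'a']
'c': index 2 in ['e', 'd', 'c', 'a'] -> ['c', 'e', 'd', 'a']


Output: [2, 0, 1, 2, 2, 3, 1, 1, 0, 2]


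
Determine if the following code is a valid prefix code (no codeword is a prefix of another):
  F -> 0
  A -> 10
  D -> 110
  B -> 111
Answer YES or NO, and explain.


Checking each pair (does one codeword prefix another?):
  F='0' vs A='10': no prefix
  F='0' vs D='110': no prefix
  F='0' vs B='111': no prefix
  A='10' vs F='0': no prefix
  A='10' vs D='110': no prefix
  A='10' vs B='111': no prefix
  D='110' vs F='0': no prefix
  D='110' vs A='10': no prefix
  D='110' vs B='111': no prefix
  B='111' vs F='0': no prefix
  B='111' vs A='10': no prefix
  B='111' vs D='110': no prefix
No violation found over all pairs.

YES -- this is a valid prefix code. No codeword is a prefix of any other codeword.


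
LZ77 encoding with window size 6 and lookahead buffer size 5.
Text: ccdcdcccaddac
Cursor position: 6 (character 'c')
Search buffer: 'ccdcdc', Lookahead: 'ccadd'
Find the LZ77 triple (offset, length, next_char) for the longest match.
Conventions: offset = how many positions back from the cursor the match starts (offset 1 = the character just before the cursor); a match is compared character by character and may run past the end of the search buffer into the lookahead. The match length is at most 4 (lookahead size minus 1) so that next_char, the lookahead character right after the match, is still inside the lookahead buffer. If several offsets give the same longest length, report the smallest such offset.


Try each offset into the search buffer:
  offset=1 (pos 5, char 'c'): match length 2
  offset=2 (pos 4, char 'd'): match length 0
  offset=3 (pos 3, char 'c'): match length 1
  offset=4 (pos 2, char 'd'): match length 0
  offset=5 (pos 1, char 'c'): match length 1
  offset=6 (pos 0, char 'c'): match length 2
Longest match has length 2, found at offsets 1, 6; take the smallest, offset 1.
next_char = character at position 6 + 2 = 8 -> 'a'

Best match: offset=1, length=2 (matching 'cc' starting at position 5)
LZ77 triple: (1, 2, 'a')


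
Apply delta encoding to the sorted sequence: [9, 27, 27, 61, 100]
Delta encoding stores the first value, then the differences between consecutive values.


First value: 9
Deltas:
  27 - 9 = 18
  27 - 27 = 0
  61 - 27 = 34
  100 - 61 = 39


Delta encoded: [9, 18, 0, 34, 39]


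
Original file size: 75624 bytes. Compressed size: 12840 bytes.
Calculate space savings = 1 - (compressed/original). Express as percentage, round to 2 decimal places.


ratio = compressed/original = 12840/75624 = 0.169787
savings = 1 - ratio = 1 - 0.169787 = 0.830213
as a percentage: 0.830213 * 100 = 83.02%

Space savings = 1 - 12840/75624 = 83.02%


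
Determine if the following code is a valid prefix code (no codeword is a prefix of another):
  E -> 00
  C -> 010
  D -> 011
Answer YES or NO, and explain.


Checking each pair (does one codeword prefix another?):
  E='00' vs C='010': no prefix
  E='00' vs D='011': no prefix
  C='010' vs E='00': no prefix
  C='010' vs D='011': no prefix
  D='011' vs E='00': no prefix
  D='011' vs C='010': no prefix
No violation found over all pairs.

YES -- this is a valid prefix code. No codeword is a prefix of any other codeword.


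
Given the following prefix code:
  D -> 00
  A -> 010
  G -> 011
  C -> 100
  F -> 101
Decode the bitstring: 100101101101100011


Decoding step by step:
Bits 100 -> C
Bits 101 -> F
Bits 101 -> F
Bits 101 -> F
Bits 100 -> C
Bits 011 -> G


Decoded message: CFFFCG


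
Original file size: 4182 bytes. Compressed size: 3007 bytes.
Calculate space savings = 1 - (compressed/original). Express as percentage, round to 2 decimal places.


ratio = compressed/original = 3007/4182 = 0.719034
savings = 1 - ratio = 1 - 0.719034 = 0.280966
as a percentage: 0.280966 * 100 = 28.1%

Space savings = 1 - 3007/4182 = 28.1%


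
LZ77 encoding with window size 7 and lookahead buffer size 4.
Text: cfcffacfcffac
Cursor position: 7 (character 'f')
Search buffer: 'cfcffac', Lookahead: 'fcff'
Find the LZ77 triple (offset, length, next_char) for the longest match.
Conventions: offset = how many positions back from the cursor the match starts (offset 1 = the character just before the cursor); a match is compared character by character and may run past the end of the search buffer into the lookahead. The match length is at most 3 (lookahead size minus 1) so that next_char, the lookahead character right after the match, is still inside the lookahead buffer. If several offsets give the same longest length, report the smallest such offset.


Try each offset into the search buffer:
  offset=1 (pos 6, char 'c'): match length 0
  offset=2 (pos 5, char 'a'): match length 0
  offset=3 (pos 4, char 'f'): match length 1
  offset=4 (pos 3, char 'f'): match length 1
  offset=5 (pos 2, char 'c'): match length 0
  offset=6 (pos 1, char 'f'): match length 3
  offset=7 (pos 0, char 'c'): match length 0
Longest match has length 3 at offset 6.
next_char = character at position 7 + 3 = 10 -> 'f'

Best match: offset=6, length=3 (matching 'fcf' starting at position 1)
LZ77 triple: (6, 3, 'f')


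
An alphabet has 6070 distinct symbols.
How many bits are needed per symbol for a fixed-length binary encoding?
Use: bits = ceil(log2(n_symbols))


log2(6070) = 12.5675
Bracket: 2^12 = 4096 < 6070 <= 2^13 = 8192
So ceil(log2(6070)) = 13

bits = ceil(log2(6070)) = ceil(12.5675) = 13 bits


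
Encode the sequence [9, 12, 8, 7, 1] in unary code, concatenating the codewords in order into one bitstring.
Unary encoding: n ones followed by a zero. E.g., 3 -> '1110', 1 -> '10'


Encode each number as n ones followed by a terminating 0:
  9 -> 1111111110 (10 bits)
  12 -> 1111111111110 (13 bits)
  8 -> 111111110 (9 bits)
  7 -> 11111110 (8 bits)
  1 -> 10 (2 bits)
Total length = 10 + 13 + 9 + 8 + 2 = 42 bits.

Unary([9, 12, 8, 7, 1]) = 111111111011111111111101111111101111111010 (42 bits)


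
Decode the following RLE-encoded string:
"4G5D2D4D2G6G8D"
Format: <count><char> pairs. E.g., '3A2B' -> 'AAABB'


Expanding each <count><char> pair:
  4G -> 'GGGG'
  5D -> 'DDDDD'
  2D -> 'DD'
  4D -> 'DDDD'
  2G -> 'GG'
  6G -> 'GGGGGG'
  8D -> 'DDDDDDDD'

Decoded = GGGGDDDDDDDDDDDGGGGGGGGDDDDDDDD


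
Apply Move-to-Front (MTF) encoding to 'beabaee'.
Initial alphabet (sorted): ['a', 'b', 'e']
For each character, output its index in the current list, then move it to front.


MTF encoding:
'b': index 1 in ['a', 'b', 'e'] -> ['b', 'a', 'e']
'e': index 2 in ['b', 'a', 'e'] -> ['e', 'b', 'a']
'a': index 2 in ['e', 'b', 'a'] -> ['a', 'e', 'b']
'b': index 2 in ['a', 'e', 'b'] -> ['b', 'a', 'e']
'a': index 1 in ['b', 'a', 'e'] -> ['a', 'b', 'e']
'e': index 2 in ['a', 'b', 'e'] -> ['e', 'a', 'b']
'e': index 0 in ['e', 'a', 'b'] -> ['e', 'a', 'b']


Output: [1, 2, 2, 2, 1, 2, 0]


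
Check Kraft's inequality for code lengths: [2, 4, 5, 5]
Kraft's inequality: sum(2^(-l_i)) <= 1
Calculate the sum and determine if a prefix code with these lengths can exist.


Sum = 2^(-2) + 2^(-4) + 2^(-5) + 2^(-5)
    = 0.25 + 0.0625 + 0.03125 + 0.03125
    = 12/32 = 0.375
Since 0.375 <= 1, Kraft's inequality IS satisfied.
A prefix code with these lengths CAN exist.

Kraft sum = 0.375. Satisfied.


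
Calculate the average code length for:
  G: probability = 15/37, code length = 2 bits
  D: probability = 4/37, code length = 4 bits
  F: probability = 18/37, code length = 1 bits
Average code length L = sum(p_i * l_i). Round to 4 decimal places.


Weighted contributions p_i * l_i:
  G: (15/37) * 2 = 30/37
  D: (4/37) * 4 = 16/37
  F: (18/37) * 1 = 18/37
Sum = (30 + 16 + 18)/37 = 64/37

L = 64/37 = 1.7297 bits/symbol


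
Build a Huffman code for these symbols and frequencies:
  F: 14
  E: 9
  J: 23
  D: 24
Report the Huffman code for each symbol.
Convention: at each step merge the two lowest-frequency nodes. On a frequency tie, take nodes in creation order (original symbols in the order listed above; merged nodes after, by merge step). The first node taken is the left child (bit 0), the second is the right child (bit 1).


Huffman tree construction:
Step 1: Merge E(9) + F(14) = 23
Step 2: Merge J(23) + (E+F)(23) = 46
Step 3: Merge D(24) + (J+(E+F))(46) = 70
Read each symbol's code off the tree from the root (left child = 0, right child = 1).

Codes:
  F: 111 (length 3)
  E: 110 (length 3)
  J: 10 (length 2)
  D: 0 (length 1)
Average code length: 139/70 = 1.9857 bits/symbol


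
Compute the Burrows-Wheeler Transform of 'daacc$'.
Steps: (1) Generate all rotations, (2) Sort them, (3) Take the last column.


Rotations (sorted):
  0: $daacc -> last char: c
  1: aacc$d -> last char: d
  2: acc$da -> last char: a
  3: c$daac -> last char: c
  4: cc$daa -> last char: a
  5: daacc$ -> last char: $


BWT = cdaca$


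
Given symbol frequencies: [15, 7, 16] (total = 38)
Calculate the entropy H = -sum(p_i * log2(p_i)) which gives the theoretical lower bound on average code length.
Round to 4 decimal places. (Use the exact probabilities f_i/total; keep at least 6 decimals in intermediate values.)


Per-symbol terms -p_i * log2(p_i) with p_i = f_i/38:
  p = 15/38 = 0.394737: log2(p) = -1.341037, -p*log2(p) = 0.529357
  p = 7/38 = 0.184211: log2(p) = -2.440573, -p*log2(p) = 0.449579
  p = 16/38 = 0.421053: log2(p) = -1.247928, -p*log2(p) = 0.525443
H = 0.529357 + 0.449579 + 0.525443 = 1.504379

H = 1.5044 bits/symbol


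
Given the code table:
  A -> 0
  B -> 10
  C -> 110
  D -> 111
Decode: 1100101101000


Decoding:
110 -> C
0 -> A
10 -> B
110 -> C
10 -> B
0 -> A
0 -> A


Result: CABCBAA


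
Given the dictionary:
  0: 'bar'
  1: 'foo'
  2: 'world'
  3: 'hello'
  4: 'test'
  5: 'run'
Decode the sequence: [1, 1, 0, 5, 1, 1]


Look up each index in the dictionary:
  1 -> 'foo'
  1 -> 'foo'
  0 -> 'bar'
  5 -> 'run'
  1 -> 'foo'
  1 -> 'foo'

Decoded: "foo foo bar run foo foo"


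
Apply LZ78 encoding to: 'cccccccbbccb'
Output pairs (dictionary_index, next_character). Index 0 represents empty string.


LZ78 encoding steps:
Dictionary: {0: ''}
Step 1: w='' (idx 0), next='c' -> output (0, 'c'), add 'c' as idx 1
Step 2: w='c' (idx 1), next='c' -> output (1, 'c'), add 'cc' as idx 2
Step 3: w='cc' (idx 2), next='c' -> output (2, 'c'), add 'ccc' as idx 3
Step 4: w='c' (idx 1), next='b' -> output (1, 'b'), add 'cb' as idx 4
Step 5: w='' (idx 0), next='b' -> output (0, 'b'), add 'b' as idx 5
Step 6: w='cc' (idx 2), next='b' -> output (2, 'b'), add 'ccb' as idx 6


Encoded: [(0, 'c'), (1, 'c'), (2, 'c'), (1, 'b'), (0, 'b'), (2, 'b')]


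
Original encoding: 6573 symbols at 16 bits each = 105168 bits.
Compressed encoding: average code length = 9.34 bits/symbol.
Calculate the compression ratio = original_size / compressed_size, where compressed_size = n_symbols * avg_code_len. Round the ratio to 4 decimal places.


original_size = n_symbols * orig_bits = 6573 * 16 = 105168 bits
compressed_size = n_symbols * avg_code_len = 6573 * 9.34 = 61391.82 bits
ratio = original_size / compressed_size = 105168 / 61391.82 = 1.7131

Compression ratio = 1.7131
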